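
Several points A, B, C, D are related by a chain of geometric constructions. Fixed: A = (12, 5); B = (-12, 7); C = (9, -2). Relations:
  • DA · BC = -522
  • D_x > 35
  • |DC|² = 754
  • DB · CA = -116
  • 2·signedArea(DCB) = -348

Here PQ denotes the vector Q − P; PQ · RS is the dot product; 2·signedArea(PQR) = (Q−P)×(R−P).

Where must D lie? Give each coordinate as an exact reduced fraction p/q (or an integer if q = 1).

1. D_x = 36  [DA · BC = -522 ∩ DB · CA = -116]
2. D_y = 3  [DA · BC = -522 ∩ DB · CA = -116]
   → D = (36, 3)

D = (36, 3)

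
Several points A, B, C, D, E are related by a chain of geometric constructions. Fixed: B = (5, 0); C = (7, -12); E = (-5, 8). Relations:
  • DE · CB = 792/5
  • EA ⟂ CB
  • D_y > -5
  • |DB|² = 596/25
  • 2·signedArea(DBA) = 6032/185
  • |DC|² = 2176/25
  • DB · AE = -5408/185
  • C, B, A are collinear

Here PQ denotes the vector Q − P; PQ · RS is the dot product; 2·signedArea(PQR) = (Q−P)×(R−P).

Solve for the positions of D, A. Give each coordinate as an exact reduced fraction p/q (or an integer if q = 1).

A = (127/37, 348/37)
D = (11/5, -4)

1. A_x = 127/37  [C, B, A are collinear ∩ EA ⟂ CB]
2. A_y = 348/37  [C, B, A are collinear ∩ EA ⟂ CB]
   → A = (127/37, 348/37)
3. D_x = 11/5  [2·signedArea(DBA) = 6032/185 ∩ DE · CB = 792/5]
4. D_y = -4  [2·signedArea(DBA) = 6032/185 ∩ DE · CB = 792/5]
   → D = (11/5, -4)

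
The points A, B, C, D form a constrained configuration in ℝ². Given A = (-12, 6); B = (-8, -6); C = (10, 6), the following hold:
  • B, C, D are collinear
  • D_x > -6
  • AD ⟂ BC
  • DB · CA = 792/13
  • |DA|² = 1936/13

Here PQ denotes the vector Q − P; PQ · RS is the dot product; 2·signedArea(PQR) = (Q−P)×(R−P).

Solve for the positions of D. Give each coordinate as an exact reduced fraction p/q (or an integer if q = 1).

D = (-68/13, -54/13)

1. D_x = -68/13  [B, C, D are collinear ∩ AD ⟂ BC]
2. D_y = -54/13  [B, C, D are collinear ∩ AD ⟂ BC]
   → D = (-68/13, -54/13)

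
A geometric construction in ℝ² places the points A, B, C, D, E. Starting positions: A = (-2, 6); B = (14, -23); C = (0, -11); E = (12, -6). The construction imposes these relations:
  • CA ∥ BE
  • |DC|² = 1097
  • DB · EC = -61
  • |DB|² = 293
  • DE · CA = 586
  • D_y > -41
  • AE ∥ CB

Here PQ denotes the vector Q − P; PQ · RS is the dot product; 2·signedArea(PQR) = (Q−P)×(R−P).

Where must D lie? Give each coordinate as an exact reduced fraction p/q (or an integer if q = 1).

1. D_x = 16  [DE · CA = 586 ∩ DB · EC = -61]
2. D_y = -40  [DE · CA = 586 ∩ DB · EC = -61]
   → D = (16, -40)

D = (16, -40)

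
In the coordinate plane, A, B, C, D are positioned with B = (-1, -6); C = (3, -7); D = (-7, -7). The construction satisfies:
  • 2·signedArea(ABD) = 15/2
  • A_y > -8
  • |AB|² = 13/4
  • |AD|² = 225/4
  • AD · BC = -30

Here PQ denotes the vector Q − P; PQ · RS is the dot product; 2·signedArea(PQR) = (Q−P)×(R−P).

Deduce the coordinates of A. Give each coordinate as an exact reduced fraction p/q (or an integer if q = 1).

1. A_x = 1/2  [2·signedArea(ABD) = 15/2 ∩ AD · BC = -30]
2. A_y = -7  [2·signedArea(ABD) = 15/2 ∩ AD · BC = -30]
   → A = (1/2, -7)

A = (1/2, -7)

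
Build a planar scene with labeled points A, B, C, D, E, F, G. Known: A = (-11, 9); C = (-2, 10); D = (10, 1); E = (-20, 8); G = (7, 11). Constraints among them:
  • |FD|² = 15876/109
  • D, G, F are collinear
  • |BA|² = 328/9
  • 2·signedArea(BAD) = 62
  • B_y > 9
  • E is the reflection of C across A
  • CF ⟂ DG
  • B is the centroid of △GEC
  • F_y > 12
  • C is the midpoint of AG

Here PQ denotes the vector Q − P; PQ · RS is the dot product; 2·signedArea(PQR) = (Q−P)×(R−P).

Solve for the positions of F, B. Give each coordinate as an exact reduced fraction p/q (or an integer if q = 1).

1. F_x = 712/109  [D, G, F are collinear ∩ CF ⟂ DG]
2. F_y = 1369/109  [D, G, F are collinear ∩ CF ⟂ DG]
   → F = (712/109, 1369/109)
3. B_x = -5  [B is the centroid of △GEC]
4. B_y = 29/3  [B is the centroid of △GEC]
   → B = (-5, 29/3)

B = (-5, 29/3)
F = (712/109, 1369/109)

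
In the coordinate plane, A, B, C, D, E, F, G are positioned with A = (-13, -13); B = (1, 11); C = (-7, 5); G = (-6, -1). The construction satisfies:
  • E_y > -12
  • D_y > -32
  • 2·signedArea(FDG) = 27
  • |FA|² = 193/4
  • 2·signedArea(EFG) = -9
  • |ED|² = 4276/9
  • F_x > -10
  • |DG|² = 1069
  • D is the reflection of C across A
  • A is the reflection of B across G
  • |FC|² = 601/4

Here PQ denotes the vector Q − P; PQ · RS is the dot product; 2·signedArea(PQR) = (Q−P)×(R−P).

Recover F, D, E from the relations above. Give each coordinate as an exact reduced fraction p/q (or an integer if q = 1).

1. D_x = -19  [D is the reflection of C across A]
2. D_y = -31  [D is the reflection of C across A]
   → D = (-19, -31)
3. F_x = -19/2  [line -30·x + 13·y + -194 = 0 ∩ |FA|² = 193/4]
4. F_y = -7  [line -30·x + 13·y + -194 = 0 ∩ |FA|² = 193/4]
   → F = (-19/2, -7)
5. E_x = -31/3  [line -6·x + 7/2·y + -47/2 = 0 ∩ |ED|² = 4276/9]
6. E_y = -11  [line -6·x + 7/2·y + -47/2 = 0 ∩ |ED|² = 4276/9]
   → E = (-31/3, -11)

D = (-19, -31)
E = (-31/3, -11)
F = (-19/2, -7)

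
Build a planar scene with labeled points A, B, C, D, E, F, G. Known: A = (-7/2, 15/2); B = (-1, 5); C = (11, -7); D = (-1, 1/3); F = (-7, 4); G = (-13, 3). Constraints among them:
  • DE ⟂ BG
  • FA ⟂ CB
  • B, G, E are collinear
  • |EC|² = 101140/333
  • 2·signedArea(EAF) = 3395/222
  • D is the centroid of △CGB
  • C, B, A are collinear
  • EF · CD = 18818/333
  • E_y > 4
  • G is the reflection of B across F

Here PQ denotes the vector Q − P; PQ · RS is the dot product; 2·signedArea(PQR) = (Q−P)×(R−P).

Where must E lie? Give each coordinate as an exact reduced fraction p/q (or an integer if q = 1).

1. E_x = -65/37  [B, G, E are collinear ∩ DE ⟂ BG]
2. E_y = 541/111  [B, G, E are collinear ∩ DE ⟂ BG]
   → E = (-65/37, 541/111)

E = (-65/37, 541/111)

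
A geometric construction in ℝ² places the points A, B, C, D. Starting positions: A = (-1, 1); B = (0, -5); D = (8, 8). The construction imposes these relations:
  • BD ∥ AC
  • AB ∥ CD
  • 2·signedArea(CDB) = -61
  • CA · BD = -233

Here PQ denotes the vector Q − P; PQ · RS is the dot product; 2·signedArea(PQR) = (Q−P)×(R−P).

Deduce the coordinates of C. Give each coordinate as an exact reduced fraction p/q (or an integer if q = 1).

C = (7, 14)

1. C_x = 7  [AB ∥ CD ∩ BD ∥ AC]
2. C_y = 14  [AB ∥ CD ∩ BD ∥ AC]
   → C = (7, 14)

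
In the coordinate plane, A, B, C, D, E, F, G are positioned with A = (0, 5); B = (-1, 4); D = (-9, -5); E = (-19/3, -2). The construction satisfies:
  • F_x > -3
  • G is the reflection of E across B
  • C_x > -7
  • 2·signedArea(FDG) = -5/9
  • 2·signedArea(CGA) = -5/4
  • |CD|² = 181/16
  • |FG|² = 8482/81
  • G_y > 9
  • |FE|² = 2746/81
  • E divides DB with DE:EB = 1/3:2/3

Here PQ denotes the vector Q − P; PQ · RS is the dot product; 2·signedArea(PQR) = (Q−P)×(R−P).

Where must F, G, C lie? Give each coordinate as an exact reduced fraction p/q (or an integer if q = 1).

1. G_x = 13/3  [G is the reflection of E across B]
2. G_y = 10  [G is the reflection of E across B]
   → G = (13/3, 10)
3. C_x = -27/4  [line 5·x + -13/3·y + 275/12 = 0 ∩ |CD|² = 181/16]
4. C_y = -5/2  [line 5·x + -13/3·y + 275/12 = 0 ∩ |CD|² = 181/16]
   → C = (-27/4, -5/2)
5. F_x = -22/9  [line -15·x + 40/3·y + -610/9 = 0 ∩ |FE|² = 2746/81]
6. F_y = 7/3  [line -15·x + 40/3·y + -610/9 = 0 ∩ |FE|² = 2746/81]
   → F = (-22/9, 7/3)

C = (-27/4, -5/2)
F = (-22/9, 7/3)
G = (13/3, 10)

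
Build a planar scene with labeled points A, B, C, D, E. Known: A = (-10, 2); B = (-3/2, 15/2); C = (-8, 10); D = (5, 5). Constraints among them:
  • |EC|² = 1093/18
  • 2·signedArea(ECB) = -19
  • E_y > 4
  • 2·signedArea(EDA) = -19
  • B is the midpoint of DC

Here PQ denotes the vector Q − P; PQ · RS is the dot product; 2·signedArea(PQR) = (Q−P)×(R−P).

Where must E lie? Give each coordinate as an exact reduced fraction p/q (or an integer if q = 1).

1. E_x = -13/6  [2·signedArea(ECB) = -19 ∩ 2·signedArea(EDA) = -19]
2. E_y = 29/6  [2·signedArea(ECB) = -19 ∩ 2·signedArea(EDA) = -19]
   → E = (-13/6, 29/6)

E = (-13/6, 29/6)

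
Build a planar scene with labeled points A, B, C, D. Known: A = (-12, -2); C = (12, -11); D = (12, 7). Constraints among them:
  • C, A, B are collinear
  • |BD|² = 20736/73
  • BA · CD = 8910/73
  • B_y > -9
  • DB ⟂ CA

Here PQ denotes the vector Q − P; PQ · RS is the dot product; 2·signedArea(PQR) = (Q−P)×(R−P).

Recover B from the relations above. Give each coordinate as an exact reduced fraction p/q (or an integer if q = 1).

1. B_x = 444/73  [C, A, B are collinear ∩ DB ⟂ CA]
2. B_y = -641/73  [C, A, B are collinear ∩ DB ⟂ CA]
   → B = (444/73, -641/73)

B = (444/73, -641/73)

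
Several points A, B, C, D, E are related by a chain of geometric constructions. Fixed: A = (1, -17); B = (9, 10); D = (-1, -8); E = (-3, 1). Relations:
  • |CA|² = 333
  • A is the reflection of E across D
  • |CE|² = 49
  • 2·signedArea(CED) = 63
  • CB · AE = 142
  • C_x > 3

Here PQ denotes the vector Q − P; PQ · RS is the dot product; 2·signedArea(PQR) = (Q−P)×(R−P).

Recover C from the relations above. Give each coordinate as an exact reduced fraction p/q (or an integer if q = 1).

C = (4, 1)

1. C_x = 4  [2·signedArea(CED) = 63 ∩ CB · AE = 142]
2. C_y = 1  [2·signedArea(CED) = 63 ∩ CB · AE = 142]
   → C = (4, 1)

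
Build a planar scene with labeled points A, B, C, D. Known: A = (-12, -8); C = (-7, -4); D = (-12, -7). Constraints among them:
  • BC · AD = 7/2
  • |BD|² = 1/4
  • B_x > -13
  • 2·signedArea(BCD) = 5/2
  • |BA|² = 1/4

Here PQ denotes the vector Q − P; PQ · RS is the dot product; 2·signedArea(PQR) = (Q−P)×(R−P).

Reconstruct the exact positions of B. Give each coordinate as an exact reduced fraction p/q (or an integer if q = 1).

B = (-12, -15/2)

1. B_x = -12  [BC · AD = 7/2 ∩ 2·signedArea(BCD) = 5/2]
2. B_y = -15/2  [BC · AD = 7/2 ∩ 2·signedArea(BCD) = 5/2]
   → B = (-12, -15/2)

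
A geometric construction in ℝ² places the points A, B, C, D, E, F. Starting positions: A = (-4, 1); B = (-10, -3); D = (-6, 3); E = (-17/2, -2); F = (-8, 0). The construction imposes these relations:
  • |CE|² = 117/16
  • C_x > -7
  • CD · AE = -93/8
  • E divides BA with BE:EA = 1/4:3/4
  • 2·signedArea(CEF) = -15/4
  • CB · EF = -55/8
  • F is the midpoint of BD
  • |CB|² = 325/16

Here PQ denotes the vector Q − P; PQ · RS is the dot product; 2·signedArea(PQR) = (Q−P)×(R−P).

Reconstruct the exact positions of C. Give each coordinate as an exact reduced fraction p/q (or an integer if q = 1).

1. C_x = -25/4  [2·signedArea(CEF) = -15/4 ∩ CD · AE = -93/8]
2. C_y = -1/2  [2·signedArea(CEF) = -15/4 ∩ CD · AE = -93/8]
   → C = (-25/4, -1/2)

C = (-25/4, -1/2)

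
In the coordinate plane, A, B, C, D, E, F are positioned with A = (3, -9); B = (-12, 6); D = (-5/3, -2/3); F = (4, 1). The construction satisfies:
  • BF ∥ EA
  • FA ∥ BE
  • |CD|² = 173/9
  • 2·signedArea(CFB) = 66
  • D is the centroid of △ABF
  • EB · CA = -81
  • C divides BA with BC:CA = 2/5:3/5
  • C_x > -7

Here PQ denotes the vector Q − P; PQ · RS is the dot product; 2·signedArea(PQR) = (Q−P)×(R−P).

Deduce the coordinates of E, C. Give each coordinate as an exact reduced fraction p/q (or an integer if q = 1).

1. E_x = -13  [BF ∥ EA ∩ FA ∥ BE]
2. E_y = -4  [BF ∥ EA ∩ FA ∥ BE]
   → E = (-13, -4)
3. C_x = -6  [C divides BA with BC:CA = 2/5:3/5]
4. C_y = 0  [C divides BA with BC:CA = 2/5:3/5]
   → C = (-6, 0)

C = (-6, 0)
E = (-13, -4)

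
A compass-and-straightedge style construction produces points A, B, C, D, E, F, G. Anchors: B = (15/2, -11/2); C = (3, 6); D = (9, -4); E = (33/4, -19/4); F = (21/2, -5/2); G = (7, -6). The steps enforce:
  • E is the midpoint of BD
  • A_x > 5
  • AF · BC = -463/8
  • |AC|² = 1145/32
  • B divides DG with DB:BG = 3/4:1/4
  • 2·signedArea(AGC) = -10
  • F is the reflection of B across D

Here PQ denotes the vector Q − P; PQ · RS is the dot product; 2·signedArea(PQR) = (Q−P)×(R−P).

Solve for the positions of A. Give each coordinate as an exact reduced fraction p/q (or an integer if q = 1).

1. A_x = 45/8  [2·signedArea(AGC) = -10 ∩ AF · BC = -463/8]
2. A_y = 5/8  [2·signedArea(AGC) = -10 ∩ AF · BC = -463/8]
   → A = (45/8, 5/8)

A = (45/8, 5/8)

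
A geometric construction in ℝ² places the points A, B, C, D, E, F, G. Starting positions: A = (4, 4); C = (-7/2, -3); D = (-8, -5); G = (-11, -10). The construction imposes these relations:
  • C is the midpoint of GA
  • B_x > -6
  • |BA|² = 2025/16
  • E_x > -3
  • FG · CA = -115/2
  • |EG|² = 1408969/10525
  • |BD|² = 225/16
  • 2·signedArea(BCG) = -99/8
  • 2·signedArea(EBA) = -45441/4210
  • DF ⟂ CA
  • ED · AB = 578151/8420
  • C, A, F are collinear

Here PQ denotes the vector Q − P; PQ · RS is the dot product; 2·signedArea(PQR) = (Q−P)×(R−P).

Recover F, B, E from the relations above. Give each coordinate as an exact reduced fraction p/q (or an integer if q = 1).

1. F_x = -2906/421  [C, A, F are collinear ∩ DF ⟂ CA]
2. F_y = -2600/421  [C, A, F are collinear ∩ DF ⟂ CA]
   → F = (-2906/421, -2600/421)
3. B_x = -5  [line 7·x + -15/2·y + 115/8 = 0 ∩ |BD|² = 225/16]
4. B_y = -11/4  [line 7·x + -15/2·y + 115/8 = 0 ∩ |BD|² = 225/16]
   → B = (-5, -11/4)
5. E_x = -1070/421  [2·signedArea(EBA) = -45441/4210 ∩ ED · AB = 578151/8420]
6. E_y = -4432/2105  [2·signedArea(EBA) = -45441/4210 ∩ ED · AB = 578151/8420]
   → E = (-1070/421, -4432/2105)

B = (-5, -11/4)
E = (-1070/421, -4432/2105)
F = (-2906/421, -2600/421)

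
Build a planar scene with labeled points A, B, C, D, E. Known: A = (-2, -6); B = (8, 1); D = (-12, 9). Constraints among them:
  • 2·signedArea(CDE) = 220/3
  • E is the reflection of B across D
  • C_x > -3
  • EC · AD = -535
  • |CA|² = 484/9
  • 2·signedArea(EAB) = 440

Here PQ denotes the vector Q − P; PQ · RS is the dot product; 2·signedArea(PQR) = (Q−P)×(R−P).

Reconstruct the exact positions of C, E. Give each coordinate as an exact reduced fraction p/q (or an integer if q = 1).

1. E_x = -32  [E is the reflection of B across D]
2. E_y = 17  [E is the reflection of B across D]
   → E = (-32, 17)
3. C_x = -2  [2·signedArea(CDE) = 220/3 ∩ EC · AD = -535]
4. C_y = 4/3  [2·signedArea(CDE) = 220/3 ∩ EC · AD = -535]
   → C = (-2, 4/3)

C = (-2, 4/3)
E = (-32, 17)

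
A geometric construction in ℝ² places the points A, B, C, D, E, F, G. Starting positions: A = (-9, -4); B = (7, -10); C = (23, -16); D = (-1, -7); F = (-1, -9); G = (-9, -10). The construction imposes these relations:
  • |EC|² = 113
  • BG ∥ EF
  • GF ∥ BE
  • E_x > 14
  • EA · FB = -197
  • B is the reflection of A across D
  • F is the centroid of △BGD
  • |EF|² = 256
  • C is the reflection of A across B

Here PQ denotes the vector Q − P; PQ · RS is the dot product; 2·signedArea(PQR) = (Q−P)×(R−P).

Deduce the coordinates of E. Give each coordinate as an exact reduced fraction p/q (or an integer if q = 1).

1. E_x = 15  [BG ∥ EF ∩ GF ∥ BE]
2. E_y = -9  [BG ∥ EF ∩ GF ∥ BE]
   → E = (15, -9)

E = (15, -9)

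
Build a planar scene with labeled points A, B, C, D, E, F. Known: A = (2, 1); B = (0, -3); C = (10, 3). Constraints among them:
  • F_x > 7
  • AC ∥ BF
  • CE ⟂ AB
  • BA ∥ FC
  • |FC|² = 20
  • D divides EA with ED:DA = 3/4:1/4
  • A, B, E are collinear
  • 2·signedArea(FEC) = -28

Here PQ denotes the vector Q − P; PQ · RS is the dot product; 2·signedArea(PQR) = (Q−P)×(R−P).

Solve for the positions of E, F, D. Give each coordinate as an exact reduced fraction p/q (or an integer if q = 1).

1. E_x = 22/5  [A, B, E are collinear ∩ CE ⟂ AB]
2. E_y = 29/5  [A, B, E are collinear ∩ CE ⟂ AB]
   → E = (22/5, 29/5)
3. F_x = 8  [BA ∥ FC ∩ AC ∥ BF]
4. F_y = -1  [BA ∥ FC ∩ AC ∥ BF]
   → F = (8, -1)
5. D_x = 13/5  [D divides EA with ED:DA = 3/4:1/4]
6. D_y = 11/5  [D divides EA with ED:DA = 3/4:1/4]
   → D = (13/5, 11/5)

D = (13/5, 11/5)
E = (22/5, 29/5)
F = (8, -1)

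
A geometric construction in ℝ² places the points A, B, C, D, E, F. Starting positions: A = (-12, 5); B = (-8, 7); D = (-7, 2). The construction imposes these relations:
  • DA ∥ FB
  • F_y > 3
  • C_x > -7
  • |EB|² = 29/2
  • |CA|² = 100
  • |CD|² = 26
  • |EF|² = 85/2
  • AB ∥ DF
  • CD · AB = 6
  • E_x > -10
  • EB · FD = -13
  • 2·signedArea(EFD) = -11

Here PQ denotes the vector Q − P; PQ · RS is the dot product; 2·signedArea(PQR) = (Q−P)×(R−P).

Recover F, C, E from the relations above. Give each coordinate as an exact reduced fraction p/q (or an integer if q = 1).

1. F_x = -3  [DA ∥ FB ∩ AB ∥ DF]
2. F_y = 4  [DA ∥ FB ∩ AB ∥ DF]
   → F = (-3, 4)
3. C_x = -6  [line -4·x + -2·y + -30 = 0 ∩ |CA|² = 100]
4. C_y = -3  [line -4·x + -2·y + -30 = 0 ∩ |CA|² = 100]
   → C = (-6, -3)
5. E_x = -19/2  [2·signedArea(EFD) = -11 ∩ EB · FD = -13]
6. E_y = 7/2  [2·signedArea(EFD) = -11 ∩ EB · FD = -13]
   → E = (-19/2, 7/2)

C = (-6, -3)
E = (-19/2, 7/2)
F = (-3, 4)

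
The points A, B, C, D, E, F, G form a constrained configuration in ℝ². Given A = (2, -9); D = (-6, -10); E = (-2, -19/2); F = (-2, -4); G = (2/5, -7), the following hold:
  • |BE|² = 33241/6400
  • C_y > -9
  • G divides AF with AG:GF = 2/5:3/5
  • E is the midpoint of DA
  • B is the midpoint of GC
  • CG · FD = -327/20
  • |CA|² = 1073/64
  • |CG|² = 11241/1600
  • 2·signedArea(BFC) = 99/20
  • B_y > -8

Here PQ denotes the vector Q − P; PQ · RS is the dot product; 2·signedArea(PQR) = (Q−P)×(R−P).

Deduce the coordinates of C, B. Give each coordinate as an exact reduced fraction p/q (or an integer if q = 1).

B = (-4/5, -121/16)
C = (-2, -65/8)

1. C_x = -2  [line 4·x + 6·y + 227/4 = 0 ∩ |CA|² = 1073/64]
2. C_y = -65/8  [line 4·x + 6·y + 227/4 = 0 ∩ |CA|² = 1073/64]
   → C = (-2, -65/8)
3. B_x = -4/5  [B is the midpoint of GC]
4. B_y = -121/16  [B is the midpoint of GC]
   → B = (-4/5, -121/16)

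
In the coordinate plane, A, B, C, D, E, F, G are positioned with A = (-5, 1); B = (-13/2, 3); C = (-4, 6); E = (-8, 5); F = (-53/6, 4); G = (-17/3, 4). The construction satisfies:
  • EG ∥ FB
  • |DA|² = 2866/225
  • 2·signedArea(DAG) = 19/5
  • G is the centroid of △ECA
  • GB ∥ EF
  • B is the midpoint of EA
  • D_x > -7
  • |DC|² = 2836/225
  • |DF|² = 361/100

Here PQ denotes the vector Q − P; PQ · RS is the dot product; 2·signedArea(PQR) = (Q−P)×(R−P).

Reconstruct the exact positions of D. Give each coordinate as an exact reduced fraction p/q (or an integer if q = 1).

1. D_x = -104/15  [line -3·x + -2/3·y + -272/15 = 0 ∩ |DC|² = 2836/225]
2. D_y = 4  [line -3·x + -2/3·y + -272/15 = 0 ∩ |DC|² = 2836/225]
   → D = (-104/15, 4)

D = (-104/15, 4)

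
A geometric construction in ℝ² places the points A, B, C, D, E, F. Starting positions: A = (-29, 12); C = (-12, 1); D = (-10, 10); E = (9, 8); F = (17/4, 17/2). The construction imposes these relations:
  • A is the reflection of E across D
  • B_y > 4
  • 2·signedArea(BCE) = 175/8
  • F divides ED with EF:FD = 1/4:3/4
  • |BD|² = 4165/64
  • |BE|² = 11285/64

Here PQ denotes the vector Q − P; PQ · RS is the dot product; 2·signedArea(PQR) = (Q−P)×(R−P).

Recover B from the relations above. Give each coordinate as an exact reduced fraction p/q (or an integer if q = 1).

1. B_x = -31/8  [line -7·x + 21·y + -1015/8 = 0 ∩ |BD|² = 4165/64]
2. B_y = 19/4  [line -7·x + 21·y + -1015/8 = 0 ∩ |BD|² = 4165/64]
   → B = (-31/8, 19/4)

B = (-31/8, 19/4)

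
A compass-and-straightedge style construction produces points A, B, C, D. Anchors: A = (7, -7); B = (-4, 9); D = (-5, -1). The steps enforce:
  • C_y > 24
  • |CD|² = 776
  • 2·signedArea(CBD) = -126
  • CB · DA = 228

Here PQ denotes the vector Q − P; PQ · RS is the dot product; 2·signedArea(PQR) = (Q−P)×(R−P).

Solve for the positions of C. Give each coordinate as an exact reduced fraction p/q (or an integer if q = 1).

C = (-15, 25)

1. C_x = -15  [CB · DA = 228 ∩ 2·signedArea(CBD) = -126]
2. C_y = 25  [CB · DA = 228 ∩ 2·signedArea(CBD) = -126]
   → C = (-15, 25)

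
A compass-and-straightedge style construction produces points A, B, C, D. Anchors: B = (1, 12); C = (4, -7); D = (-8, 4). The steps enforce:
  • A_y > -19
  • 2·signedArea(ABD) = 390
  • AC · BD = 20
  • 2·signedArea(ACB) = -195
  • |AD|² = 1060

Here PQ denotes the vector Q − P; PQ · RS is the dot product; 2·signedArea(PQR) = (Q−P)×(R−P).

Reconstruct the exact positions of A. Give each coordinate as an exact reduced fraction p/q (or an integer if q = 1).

A = (16, -18)

1. A_x = 16  [2·signedArea(ACB) = -195 ∩ AC · BD = 20]
2. A_y = -18  [2·signedArea(ACB) = -195 ∩ AC · BD = 20]
   → A = (16, -18)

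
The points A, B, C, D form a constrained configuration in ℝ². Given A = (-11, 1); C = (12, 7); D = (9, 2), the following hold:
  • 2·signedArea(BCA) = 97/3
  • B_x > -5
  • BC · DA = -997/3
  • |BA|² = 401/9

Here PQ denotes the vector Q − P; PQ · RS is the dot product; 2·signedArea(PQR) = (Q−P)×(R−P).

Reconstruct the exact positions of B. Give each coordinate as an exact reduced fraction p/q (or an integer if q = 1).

1. B_x = -13/3  [2·signedArea(BCA) = 97/3 ∩ BC · DA = -997/3]
2. B_y = 4/3  [2·signedArea(BCA) = 97/3 ∩ BC · DA = -997/3]
   → B = (-13/3, 4/3)

B = (-13/3, 4/3)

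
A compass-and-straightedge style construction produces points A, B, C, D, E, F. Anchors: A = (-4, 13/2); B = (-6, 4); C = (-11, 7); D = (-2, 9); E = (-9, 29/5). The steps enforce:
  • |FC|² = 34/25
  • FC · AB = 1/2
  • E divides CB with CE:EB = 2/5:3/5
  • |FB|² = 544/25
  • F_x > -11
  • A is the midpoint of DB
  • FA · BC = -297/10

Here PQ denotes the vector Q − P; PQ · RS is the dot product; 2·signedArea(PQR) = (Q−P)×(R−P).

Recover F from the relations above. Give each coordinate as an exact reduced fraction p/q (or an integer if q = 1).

1. F_x = -10  [FA · BC = -297/10 ∩ FC · AB = 1/2]
2. F_y = 32/5  [FA · BC = -297/10 ∩ FC · AB = 1/2]
   → F = (-10, 32/5)

F = (-10, 32/5)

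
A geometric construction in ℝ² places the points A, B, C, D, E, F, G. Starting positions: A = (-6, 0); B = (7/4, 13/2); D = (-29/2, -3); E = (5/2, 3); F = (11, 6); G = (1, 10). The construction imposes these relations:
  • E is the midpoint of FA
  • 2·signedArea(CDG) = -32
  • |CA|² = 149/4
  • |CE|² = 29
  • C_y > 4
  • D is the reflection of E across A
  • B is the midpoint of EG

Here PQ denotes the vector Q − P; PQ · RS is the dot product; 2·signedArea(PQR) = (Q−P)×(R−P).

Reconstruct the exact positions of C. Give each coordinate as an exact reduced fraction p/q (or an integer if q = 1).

1. C_x = -5/2  [line -13·x + 31/2·y + -110 = 0 ∩ |CA|² = 149/4]
2. C_y = 5  [line -13·x + 31/2·y + -110 = 0 ∩ |CA|² = 149/4]
   → C = (-5/2, 5)

C = (-5/2, 5)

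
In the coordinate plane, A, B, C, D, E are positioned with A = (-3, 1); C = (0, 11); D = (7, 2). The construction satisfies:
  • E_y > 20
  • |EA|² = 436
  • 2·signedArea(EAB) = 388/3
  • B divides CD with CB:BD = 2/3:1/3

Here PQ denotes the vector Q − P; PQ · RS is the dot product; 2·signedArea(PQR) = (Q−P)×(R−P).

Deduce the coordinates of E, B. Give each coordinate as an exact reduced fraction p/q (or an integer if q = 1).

1. B_x = 14/3  [B divides CD with CB:BD = 2/3:1/3]
2. B_y = 5  [B divides CD with CB:BD = 2/3:1/3]
   → B = (14/3, 5)
3. E_x = 3  [line -4·x + 23/3·y + -149 = 0 ∩ |EA|² = 436]
4. E_y = 21  [line -4·x + 23/3·y + -149 = 0 ∩ |EA|² = 436]
   → E = (3, 21)

B = (14/3, 5)
E = (3, 21)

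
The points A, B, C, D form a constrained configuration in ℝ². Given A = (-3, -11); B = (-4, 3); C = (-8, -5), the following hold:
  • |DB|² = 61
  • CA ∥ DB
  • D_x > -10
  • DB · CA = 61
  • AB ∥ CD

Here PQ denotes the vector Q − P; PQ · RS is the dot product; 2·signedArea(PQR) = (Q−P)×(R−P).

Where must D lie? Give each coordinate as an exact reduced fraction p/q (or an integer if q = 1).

1. D_x = -9  [CA ∥ DB ∩ AB ∥ CD]
2. D_y = 9  [CA ∥ DB ∩ AB ∥ CD]
   → D = (-9, 9)

D = (-9, 9)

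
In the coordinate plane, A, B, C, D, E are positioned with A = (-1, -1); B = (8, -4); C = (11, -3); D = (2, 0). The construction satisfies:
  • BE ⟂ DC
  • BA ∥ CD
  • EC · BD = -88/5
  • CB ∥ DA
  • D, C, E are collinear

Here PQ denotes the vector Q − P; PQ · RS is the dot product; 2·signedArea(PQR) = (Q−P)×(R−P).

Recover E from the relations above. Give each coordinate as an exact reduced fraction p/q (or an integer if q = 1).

1. E_x = 43/5  [D, C, E are collinear ∩ BE ⟂ DC]
2. E_y = -11/5  [D, C, E are collinear ∩ BE ⟂ DC]
   → E = (43/5, -11/5)

E = (43/5, -11/5)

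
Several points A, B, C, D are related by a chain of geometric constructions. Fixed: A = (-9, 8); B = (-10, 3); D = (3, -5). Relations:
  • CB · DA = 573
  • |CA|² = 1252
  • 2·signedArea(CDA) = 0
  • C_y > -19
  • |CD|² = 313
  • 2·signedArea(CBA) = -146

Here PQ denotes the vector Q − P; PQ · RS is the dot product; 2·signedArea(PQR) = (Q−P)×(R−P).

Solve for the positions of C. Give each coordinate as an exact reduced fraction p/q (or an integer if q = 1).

C = (15, -18)

1. C_x = 15  [2·signedArea(CDA) = 0 ∩ CB · DA = 573]
2. C_y = -18  [2·signedArea(CDA) = 0 ∩ CB · DA = 573]
   → C = (15, -18)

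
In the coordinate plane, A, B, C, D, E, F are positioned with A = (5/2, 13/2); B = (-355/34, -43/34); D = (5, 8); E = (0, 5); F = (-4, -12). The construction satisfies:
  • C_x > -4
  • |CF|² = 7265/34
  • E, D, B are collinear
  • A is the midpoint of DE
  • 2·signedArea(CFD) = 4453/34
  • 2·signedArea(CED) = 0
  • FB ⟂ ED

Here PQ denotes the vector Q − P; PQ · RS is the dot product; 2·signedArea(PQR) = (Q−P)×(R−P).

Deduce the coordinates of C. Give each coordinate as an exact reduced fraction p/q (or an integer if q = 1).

1. C_x = -135/34  [2·signedArea(CED) = 0 ∩ 2·signedArea(CFD) = 4453/34]
2. C_y = 89/34  [2·signedArea(CED) = 0 ∩ 2·signedArea(CFD) = 4453/34]
   → C = (-135/34, 89/34)

C = (-135/34, 89/34)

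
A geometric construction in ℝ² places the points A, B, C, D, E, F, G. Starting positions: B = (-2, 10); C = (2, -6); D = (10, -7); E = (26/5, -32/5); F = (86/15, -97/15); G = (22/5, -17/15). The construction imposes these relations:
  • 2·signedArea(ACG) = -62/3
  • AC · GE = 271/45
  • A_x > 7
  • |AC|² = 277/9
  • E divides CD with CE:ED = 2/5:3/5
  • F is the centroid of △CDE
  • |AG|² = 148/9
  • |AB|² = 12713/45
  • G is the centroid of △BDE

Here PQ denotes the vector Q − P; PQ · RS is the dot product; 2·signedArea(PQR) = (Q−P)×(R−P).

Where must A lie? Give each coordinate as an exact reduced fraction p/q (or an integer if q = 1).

1. A_x = 36/5  [2·signedArea(ACG) = -62/3 ∩ AC · GE = 271/45]
2. A_y = -61/15  [2·signedArea(ACG) = -62/3 ∩ AC · GE = 271/45]
   → A = (36/5, -61/15)

A = (36/5, -61/15)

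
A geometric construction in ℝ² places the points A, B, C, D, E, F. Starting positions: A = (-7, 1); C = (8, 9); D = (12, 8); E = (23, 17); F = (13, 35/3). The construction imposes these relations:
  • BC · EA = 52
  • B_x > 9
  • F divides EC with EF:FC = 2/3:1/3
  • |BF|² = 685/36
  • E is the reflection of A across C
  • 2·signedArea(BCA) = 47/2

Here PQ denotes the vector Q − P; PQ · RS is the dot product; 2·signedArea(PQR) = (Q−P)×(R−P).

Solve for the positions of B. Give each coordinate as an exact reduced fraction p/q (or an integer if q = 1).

B = (10, 17/2)

1. B_x = 10  [BC · EA = 52 ∩ 2·signedArea(BCA) = 47/2]
2. B_y = 17/2  [BC · EA = 52 ∩ 2·signedArea(BCA) = 47/2]
   → B = (10, 17/2)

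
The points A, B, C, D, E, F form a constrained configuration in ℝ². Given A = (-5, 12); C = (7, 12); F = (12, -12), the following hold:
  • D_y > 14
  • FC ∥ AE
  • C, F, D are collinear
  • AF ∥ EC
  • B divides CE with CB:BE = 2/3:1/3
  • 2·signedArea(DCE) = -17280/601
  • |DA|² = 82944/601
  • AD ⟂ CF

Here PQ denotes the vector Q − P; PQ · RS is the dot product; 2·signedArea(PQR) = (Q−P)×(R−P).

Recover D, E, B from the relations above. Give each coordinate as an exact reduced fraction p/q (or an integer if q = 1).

1. D_x = 3907/601  [C, F, D are collinear ∩ AD ⟂ CF]
2. D_y = 8652/601  [C, F, D are collinear ∩ AD ⟂ CF]
   → D = (3907/601, 8652/601)
3. E_x = -10  [AF ∥ EC ∩ FC ∥ AE]
4. E_y = 36  [AF ∥ EC ∩ FC ∥ AE]
   → E = (-10, 36)
5. B_x = -13/3  [B divides CE with CB:BE = 2/3:1/3]
6. B_y = 28  [B divides CE with CB:BE = 2/3:1/3]
   → B = (-13/3, 28)

B = (-13/3, 28)
D = (3907/601, 8652/601)
E = (-10, 36)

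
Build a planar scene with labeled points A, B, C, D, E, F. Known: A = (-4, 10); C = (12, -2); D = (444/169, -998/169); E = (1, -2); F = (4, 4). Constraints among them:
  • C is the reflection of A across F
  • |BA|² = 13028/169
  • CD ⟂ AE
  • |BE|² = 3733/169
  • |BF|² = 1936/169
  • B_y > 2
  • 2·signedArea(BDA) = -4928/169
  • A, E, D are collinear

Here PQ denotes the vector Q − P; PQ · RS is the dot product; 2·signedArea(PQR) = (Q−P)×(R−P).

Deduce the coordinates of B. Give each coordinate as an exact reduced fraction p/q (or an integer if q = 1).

B = (148/169, 456/169)

1. B_x = 148/169  [line -2688/169·x + -1120/169·y + 5376/169 = 0 ∩ |BE|² = 3733/169]
2. B_y = 456/169  [line -2688/169·x + -1120/169·y + 5376/169 = 0 ∩ |BE|² = 3733/169]
   → B = (148/169, 456/169)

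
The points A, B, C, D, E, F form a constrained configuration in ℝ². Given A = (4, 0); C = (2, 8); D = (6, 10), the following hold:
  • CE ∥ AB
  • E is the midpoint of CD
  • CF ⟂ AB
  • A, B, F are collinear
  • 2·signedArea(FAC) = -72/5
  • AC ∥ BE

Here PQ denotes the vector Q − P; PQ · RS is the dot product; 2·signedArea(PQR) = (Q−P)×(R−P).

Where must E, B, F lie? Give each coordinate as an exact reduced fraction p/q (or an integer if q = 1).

B = (6, 1)
E = (4, 9)
F = (28/5, 4/5)

1. E_x = 4  [E is the midpoint of CD]
2. E_y = 9  [E is the midpoint of CD]
   → E = (4, 9)
3. B_x = 6  [AC ∥ BE ∩ CE ∥ AB]
4. B_y = 1  [AC ∥ BE ∩ CE ∥ AB]
   → B = (6, 1)
5. F_x = 28/5  [A, B, F are collinear ∩ CF ⟂ AB]
6. F_y = 4/5  [A, B, F are collinear ∩ CF ⟂ AB]
   → F = (28/5, 4/5)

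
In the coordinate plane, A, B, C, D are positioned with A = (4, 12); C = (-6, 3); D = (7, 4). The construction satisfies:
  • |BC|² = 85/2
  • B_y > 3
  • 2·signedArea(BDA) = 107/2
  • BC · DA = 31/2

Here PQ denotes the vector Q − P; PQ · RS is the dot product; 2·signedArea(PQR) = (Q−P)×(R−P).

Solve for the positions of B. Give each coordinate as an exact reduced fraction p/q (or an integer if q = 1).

1. B_x = 1/2  [2·signedArea(BDA) = 107/2 ∩ BC · DA = 31/2]
2. B_y = 7/2  [2·signedArea(BDA) = 107/2 ∩ BC · DA = 31/2]
   → B = (1/2, 7/2)

B = (1/2, 7/2)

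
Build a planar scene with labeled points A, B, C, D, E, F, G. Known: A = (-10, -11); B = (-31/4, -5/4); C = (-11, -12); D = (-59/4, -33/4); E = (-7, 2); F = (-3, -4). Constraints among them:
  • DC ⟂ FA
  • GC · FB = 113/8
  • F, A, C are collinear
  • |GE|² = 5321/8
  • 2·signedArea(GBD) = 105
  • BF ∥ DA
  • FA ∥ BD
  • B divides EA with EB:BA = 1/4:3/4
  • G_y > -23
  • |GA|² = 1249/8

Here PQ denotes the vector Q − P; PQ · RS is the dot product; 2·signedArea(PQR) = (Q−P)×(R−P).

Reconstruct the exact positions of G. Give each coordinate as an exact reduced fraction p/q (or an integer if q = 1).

G = (-57/4, -91/4)

1. G_x = -57/4  [GC · FB = 113/8 ∩ 2·signedArea(GBD) = 105]
2. G_y = -91/4  [GC · FB = 113/8 ∩ 2·signedArea(GBD) = 105]
   → G = (-57/4, -91/4)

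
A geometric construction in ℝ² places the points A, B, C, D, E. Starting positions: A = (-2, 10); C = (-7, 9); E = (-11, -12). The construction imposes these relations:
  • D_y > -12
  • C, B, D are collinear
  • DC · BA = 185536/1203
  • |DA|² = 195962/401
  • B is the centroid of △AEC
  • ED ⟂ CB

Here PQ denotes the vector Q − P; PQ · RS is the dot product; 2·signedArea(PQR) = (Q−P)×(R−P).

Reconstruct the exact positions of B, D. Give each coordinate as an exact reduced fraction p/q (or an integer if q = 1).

B = (-20/3, 7/3)
D = (-2391/401, -4711/401)

1. B_x = -20/3  [B is the centroid of △AEC]
2. B_y = 7/3  [B is the centroid of △AEC]
   → B = (-20/3, 7/3)
3. D_x = -2391/401  [C, B, D are collinear ∩ ED ⟂ CB]
4. D_y = -4711/401  [C, B, D are collinear ∩ ED ⟂ CB]
   → D = (-2391/401, -4711/401)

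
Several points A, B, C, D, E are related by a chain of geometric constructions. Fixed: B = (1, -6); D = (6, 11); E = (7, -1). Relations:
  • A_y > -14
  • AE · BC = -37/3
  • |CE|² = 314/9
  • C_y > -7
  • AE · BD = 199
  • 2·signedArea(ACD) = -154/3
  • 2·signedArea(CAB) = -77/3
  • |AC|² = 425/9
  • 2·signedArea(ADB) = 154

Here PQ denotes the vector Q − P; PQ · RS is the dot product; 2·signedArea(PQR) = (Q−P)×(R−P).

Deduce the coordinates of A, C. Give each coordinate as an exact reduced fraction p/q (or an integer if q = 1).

1. A_x = 8  [2·signedArea(ADB) = 154 ∩ AE · BD = 199]
2. A_y = -13  [2·signedArea(ADB) = 154 ∩ AE · BD = 199]
   → A = (8, -13)
3. C_x = 16/3  [2·signedArea(ACD) = -154/3 ∩ 2·signedArea(CAB) = -77/3]
4. C_y = -20/3  [2·signedArea(ACD) = -154/3 ∩ 2·signedArea(CAB) = -77/3]
   → C = (16/3, -20/3)

A = (8, -13)
C = (16/3, -20/3)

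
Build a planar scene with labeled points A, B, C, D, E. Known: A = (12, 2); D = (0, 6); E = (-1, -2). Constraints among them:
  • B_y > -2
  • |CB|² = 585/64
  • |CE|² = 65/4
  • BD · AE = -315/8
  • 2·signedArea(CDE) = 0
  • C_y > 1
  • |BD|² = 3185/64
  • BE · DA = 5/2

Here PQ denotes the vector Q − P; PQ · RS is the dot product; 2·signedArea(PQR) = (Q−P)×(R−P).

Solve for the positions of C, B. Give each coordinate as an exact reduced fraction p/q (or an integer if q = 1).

1. C_x = -1/2  [line 8·x + -1·y + 6 = 0 ∩ |CE|² = 65/4]
2. C_y = 2  [line 8·x + -1·y + 6 = 0 ∩ |CE|² = 65/4]
   → C = (-1/2, 2)
3. B_x = -7/8  [BE · DA = 5/2 ∩ BD · AE = -315/8]
4. B_y = -1  [BE · DA = 5/2 ∩ BD · AE = -315/8]
   → B = (-7/8, -1)

B = (-7/8, -1)
C = (-1/2, 2)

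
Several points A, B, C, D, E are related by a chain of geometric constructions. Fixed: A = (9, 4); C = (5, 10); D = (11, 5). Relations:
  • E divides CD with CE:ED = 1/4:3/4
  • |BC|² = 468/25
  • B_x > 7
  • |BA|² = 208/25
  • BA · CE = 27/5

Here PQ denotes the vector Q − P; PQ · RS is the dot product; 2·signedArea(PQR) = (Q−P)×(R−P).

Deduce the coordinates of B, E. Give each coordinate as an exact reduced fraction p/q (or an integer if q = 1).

1. E_x = 13/2  [E divides CD with CE:ED = 1/4:3/4]
2. E_y = 35/4  [E divides CD with CE:ED = 1/4:3/4]
   → E = (13/2, 35/4)
3. B_x = 37/5  [line -3/2·x + 5/4·y + 31/10 = 0 ∩ |BA|² = 208/25]
4. B_y = 32/5  [line -3/2·x + 5/4·y + 31/10 = 0 ∩ |BA|² = 208/25]
   → B = (37/5, 32/5)

B = (37/5, 32/5)
E = (13/2, 35/4)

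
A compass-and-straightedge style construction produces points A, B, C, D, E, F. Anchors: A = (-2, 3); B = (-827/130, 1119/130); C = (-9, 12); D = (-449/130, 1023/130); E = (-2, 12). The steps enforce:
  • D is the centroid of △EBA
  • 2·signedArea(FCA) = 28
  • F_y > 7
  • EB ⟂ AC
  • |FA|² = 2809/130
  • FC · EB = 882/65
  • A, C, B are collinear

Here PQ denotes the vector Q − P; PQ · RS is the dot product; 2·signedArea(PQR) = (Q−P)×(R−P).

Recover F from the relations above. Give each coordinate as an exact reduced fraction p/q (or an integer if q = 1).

F = (-323/130, 991/130)

1. F_x = -323/130  [line 9·x + 7·y + -31 = 0 ∩ |FA|² = 2809/130]
2. F_y = 991/130  [line 9·x + 7·y + -31 = 0 ∩ |FA|² = 2809/130]
   → F = (-323/130, 991/130)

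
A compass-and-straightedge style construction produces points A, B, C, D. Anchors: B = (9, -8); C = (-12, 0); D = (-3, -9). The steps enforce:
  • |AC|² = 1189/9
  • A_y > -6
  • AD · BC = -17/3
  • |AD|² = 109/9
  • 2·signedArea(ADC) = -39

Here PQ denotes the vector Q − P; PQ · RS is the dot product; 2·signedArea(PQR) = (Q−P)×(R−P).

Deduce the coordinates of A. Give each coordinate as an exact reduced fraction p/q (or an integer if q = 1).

A = (-2, -17/3)

1. A_x = -2  [2·signedArea(ADC) = -39 ∩ AD · BC = -17/3]
2. A_y = -17/3  [2·signedArea(ADC) = -39 ∩ AD · BC = -17/3]
   → A = (-2, -17/3)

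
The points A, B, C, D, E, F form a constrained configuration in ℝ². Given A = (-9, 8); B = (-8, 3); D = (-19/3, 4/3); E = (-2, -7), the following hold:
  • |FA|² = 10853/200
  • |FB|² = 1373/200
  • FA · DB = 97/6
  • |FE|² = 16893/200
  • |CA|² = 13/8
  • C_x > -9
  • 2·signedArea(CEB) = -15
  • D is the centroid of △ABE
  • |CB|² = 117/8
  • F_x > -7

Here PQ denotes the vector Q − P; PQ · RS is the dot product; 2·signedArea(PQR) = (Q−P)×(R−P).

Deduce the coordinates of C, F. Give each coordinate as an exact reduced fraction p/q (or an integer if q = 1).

C = (-35/4, 27/4)
F = (-121/20, 5/4)

1. C_x = -35/4  [line -10·x + -6·y + -47 = 0 ∩ |CA|² = 13/8]
2. C_y = 27/4  [line -10·x + -6·y + -47 = 0 ∩ |CA|² = 13/8]
   → C = (-35/4, 27/4)
3. F_x = -121/20  [line 5/3·x + -5/3·y + 73/6 = 0 ∩ |FE|² = 16893/200]
4. F_y = 5/4  [line 5/3·x + -5/3·y + 73/6 = 0 ∩ |FE|² = 16893/200]
   → F = (-121/20, 5/4)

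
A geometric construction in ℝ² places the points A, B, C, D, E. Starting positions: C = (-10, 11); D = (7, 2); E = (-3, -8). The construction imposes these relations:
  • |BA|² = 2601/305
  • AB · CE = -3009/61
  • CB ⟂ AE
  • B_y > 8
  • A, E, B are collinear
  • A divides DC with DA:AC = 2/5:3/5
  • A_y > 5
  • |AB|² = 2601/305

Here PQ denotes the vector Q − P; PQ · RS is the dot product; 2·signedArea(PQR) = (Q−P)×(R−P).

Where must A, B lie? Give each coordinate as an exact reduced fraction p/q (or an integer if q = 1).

1. A_x = 1/5  [A divides DC with DA:AC = 2/5:3/5]
2. A_y = 28/5  [A divides DC with DA:AC = 2/5:3/5]
   → A = (1/5, 28/5)
3. B_x = 53/61  [A, E, B are collinear ∩ CB ⟂ AE]
4. B_y = 515/61  [A, E, B are collinear ∩ CB ⟂ AE]
   → B = (53/61, 515/61)

A = (1/5, 28/5)
B = (53/61, 515/61)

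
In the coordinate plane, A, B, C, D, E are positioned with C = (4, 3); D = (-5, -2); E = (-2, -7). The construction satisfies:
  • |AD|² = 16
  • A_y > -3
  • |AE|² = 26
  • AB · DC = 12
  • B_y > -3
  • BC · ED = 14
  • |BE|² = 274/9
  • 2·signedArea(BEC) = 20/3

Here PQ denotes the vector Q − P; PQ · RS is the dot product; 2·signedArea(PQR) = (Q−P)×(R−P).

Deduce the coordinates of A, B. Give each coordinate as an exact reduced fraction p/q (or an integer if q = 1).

A = (-1, -2)
B = (1/3, -2)

1. B_x = 1/3  [2·signedArea(BEC) = 20/3 ∩ BC · ED = 14]
2. B_y = -2  [2·signedArea(BEC) = 20/3 ∩ BC · ED = 14]
   → B = (1/3, -2)
3. A_x = -1  [line -9·x + -5·y + -19 = 0 ∩ |AE|² = 26]
4. A_y = -2  [line -9·x + -5·y + -19 = 0 ∩ |AE|² = 26]
   → A = (-1, -2)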